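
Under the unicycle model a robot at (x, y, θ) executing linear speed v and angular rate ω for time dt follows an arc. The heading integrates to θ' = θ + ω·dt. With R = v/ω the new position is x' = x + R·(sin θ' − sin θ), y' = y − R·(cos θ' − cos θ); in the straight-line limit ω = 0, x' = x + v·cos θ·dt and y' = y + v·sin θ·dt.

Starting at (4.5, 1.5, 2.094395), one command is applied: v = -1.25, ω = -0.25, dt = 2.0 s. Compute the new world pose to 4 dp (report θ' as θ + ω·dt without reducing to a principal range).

(5.1685, -0.8820, 1.5944)

θ' = 2.0944 + -0.25·2.0 = 1.5944
R = v/ω = -1.25/-0.25 = 5.0000
x' = 4.5 + 5.0000·(sin 1.5944 − sin 2.0944) = 5.1685
y' = 1.5 − 5.0000·(cos 1.5944 − cos 2.0944) = -0.8820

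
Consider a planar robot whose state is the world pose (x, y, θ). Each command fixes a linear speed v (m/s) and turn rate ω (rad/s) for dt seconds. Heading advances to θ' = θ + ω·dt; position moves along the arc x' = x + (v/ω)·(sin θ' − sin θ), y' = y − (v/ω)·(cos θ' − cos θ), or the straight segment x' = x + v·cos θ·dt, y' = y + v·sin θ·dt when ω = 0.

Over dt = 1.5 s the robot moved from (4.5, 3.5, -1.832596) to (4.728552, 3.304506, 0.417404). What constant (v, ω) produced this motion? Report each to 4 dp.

Δθ = 0.417404 − -1.832596 = 2.250000
ω = Δθ/dt = 2.250000/1.5 = 1.5000
R = Δx/(sin θ' − sin θ) = 0.1667
v = R·ω = 0.1667·1.5000 = 0.2500

v = 0.2500, ω = 1.5000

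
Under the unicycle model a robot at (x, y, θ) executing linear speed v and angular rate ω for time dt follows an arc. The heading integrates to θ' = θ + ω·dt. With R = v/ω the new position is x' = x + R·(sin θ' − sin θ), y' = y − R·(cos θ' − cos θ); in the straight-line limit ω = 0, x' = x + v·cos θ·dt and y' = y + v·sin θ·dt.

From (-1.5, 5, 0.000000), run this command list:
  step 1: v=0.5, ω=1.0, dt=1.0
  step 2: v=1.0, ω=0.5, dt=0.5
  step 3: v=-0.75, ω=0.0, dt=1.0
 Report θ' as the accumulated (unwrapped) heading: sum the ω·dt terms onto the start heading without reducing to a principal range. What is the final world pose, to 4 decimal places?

(-1.1007, 4.9681, 1.2500)

step 1: θ'=1.0000 (R=0.5000) → pose (-1.0793, 5.2298, 1.0000)
step 2: θ'=1.2500 (R=2.0000) → pose (-0.8642, 5.6798, 1.2500)
step 3: θ'=1.2500 (straight) → pose (-1.1007, 4.9681, 1.2500)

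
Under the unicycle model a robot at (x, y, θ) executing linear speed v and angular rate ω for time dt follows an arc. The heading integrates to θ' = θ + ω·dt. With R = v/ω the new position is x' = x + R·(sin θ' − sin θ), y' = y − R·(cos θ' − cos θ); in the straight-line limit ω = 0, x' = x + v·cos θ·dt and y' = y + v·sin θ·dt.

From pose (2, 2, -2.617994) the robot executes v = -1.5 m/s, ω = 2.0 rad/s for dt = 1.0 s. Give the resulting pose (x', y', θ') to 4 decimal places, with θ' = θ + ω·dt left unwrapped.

θ' = -2.6180 + 2.0·1.0 = -0.6180
R = v/ω = -1.5/2.0 = -0.7500
x' = 2 + -0.7500·(sin -0.6180 − sin -2.6180) = 2.0596
y' = 2 − -0.7500·(cos -0.6180 − cos -2.6180) = 3.2608

(2.0596, 3.2608, -0.6180)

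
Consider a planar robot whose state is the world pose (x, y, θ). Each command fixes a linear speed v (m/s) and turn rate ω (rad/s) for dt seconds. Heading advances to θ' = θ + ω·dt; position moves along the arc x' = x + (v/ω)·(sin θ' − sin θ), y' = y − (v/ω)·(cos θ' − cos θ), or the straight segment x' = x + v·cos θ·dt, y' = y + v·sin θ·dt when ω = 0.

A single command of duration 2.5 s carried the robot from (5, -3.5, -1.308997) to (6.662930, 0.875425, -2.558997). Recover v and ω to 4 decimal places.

v = -2.0000, ω = -0.5000

Δθ = -2.558997 − -1.308997 = -1.250000
ω = Δθ/dt = -1.250000/2.5 = -0.5000
R = −Δy/(cos θ' − cos θ) = 4.0000
v = R·ω = 4.0000·-0.5000 = -2.0000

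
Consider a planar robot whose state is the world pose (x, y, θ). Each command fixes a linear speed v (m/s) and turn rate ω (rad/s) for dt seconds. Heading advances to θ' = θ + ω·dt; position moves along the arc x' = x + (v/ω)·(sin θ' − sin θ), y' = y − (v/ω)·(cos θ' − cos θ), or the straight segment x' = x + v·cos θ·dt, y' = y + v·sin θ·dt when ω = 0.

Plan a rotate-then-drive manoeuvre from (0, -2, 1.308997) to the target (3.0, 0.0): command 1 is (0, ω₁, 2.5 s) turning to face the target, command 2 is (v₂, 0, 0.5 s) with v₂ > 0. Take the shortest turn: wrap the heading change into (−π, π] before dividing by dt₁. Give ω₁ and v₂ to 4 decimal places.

heading to target = atan2(0−-2, 3−0) = 0.5880
Δθ = wrap(0.5880 − 1.3090) = -0.7210; ω₁ = Δθ/dt₁ = -0.2884
distance = √((3−0)² + (0−-2)²) = 3.6056; v₂ = distance/dt₂ = 7.2111

ω₁ = -0.2884, v₂ = 7.2111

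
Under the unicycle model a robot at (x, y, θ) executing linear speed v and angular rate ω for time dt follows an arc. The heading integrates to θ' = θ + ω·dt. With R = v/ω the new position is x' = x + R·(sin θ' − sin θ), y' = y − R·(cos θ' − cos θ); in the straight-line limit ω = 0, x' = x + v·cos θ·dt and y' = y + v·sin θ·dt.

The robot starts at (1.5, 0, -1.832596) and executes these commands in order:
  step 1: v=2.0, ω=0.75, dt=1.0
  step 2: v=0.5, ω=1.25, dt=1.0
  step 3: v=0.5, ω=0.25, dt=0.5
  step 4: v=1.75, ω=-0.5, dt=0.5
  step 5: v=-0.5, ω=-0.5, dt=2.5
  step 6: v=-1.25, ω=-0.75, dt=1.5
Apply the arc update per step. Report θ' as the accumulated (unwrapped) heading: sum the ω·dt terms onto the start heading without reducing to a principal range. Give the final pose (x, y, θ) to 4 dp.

(2.6192, 0.4409, -2.3326)

step 1: θ'=-1.0826 (R=2.6667) → pose (1.7207, -1.9410, -1.0826)
step 2: θ'=0.1674 (R=0.4000) → pose (2.1406, -2.1477, 0.1674)
step 3: θ'=0.2924 (R=2.0000) → pose (2.3838, -2.0908, 0.2924)
step 4: θ'=0.0424 (R=-3.5000) → pose (3.2444, -1.9454, 0.0424)
step 5: θ'=-1.2076 (R=1.0000) → pose (2.2672, -1.3016, -1.2076)
step 6: θ'=-2.3326 (R=1.6667) → pose (2.6192, 0.4409, -2.3326)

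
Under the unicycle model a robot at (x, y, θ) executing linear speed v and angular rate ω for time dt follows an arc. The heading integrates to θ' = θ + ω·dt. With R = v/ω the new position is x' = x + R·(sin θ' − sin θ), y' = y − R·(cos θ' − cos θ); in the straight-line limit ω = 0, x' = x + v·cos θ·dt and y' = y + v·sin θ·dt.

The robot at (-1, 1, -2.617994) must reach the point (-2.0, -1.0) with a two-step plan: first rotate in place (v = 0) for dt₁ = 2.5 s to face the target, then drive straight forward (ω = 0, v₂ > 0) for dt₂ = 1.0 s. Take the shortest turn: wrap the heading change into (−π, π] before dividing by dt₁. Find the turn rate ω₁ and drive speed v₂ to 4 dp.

heading to target = atan2(-1−1, -2−-1) = -2.0344
Δθ = wrap(-2.0344 − -2.6180) = 0.5836; ω₁ = Δθ/dt₁ = 0.2334
distance = √((-2−-1)² + (-1−1)²) = 2.2361; v₂ = distance/dt₂ = 2.2361

ω₁ = 0.2334, v₂ = 2.2361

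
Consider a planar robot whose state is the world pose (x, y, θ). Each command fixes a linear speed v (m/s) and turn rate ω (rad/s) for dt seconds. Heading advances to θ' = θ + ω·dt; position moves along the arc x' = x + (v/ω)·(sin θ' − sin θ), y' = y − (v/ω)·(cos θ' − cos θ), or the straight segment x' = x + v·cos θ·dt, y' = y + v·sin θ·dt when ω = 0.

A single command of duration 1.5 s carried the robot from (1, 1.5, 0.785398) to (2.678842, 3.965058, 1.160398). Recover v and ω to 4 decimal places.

Δθ = 1.160398 − 0.785398 = 0.375000
ω = Δθ/dt = 0.375000/1.5 = 0.2500
R = −Δy/(cos θ' − cos θ) = 8.0000
v = R·ω = 8.0000·0.2500 = 2.0000

v = 2.0000, ω = 0.2500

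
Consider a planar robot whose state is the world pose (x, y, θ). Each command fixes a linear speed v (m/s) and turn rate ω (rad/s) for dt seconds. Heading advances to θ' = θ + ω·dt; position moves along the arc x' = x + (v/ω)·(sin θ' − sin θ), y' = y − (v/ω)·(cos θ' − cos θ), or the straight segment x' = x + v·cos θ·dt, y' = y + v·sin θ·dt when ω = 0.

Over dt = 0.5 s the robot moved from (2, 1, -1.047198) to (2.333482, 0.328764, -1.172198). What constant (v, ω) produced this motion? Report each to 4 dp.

Δθ = -1.172198 − -1.047198 = -0.125000
ω = Δθ/dt = -0.125000/0.5 = -0.2500
R = −Δy/(cos θ' − cos θ) = -6.0000
v = R·ω = -6.0000·-0.2500 = 1.5000

v = 1.5000, ω = -0.2500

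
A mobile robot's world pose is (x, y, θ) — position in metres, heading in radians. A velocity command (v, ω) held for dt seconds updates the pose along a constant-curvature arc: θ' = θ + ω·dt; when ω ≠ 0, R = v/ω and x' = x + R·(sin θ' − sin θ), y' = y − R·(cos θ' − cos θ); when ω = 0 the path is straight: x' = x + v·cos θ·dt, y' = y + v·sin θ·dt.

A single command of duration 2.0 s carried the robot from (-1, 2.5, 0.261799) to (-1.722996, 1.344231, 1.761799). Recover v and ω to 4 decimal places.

v = -0.7500, ω = 0.7500

Δθ = 1.761799 − 0.261799 = 1.500000
ω = Δθ/dt = 1.500000/2.0 = 0.7500
R = −Δy/(cos θ' − cos θ) = -1.0000
v = R·ω = -1.0000·0.7500 = -0.7500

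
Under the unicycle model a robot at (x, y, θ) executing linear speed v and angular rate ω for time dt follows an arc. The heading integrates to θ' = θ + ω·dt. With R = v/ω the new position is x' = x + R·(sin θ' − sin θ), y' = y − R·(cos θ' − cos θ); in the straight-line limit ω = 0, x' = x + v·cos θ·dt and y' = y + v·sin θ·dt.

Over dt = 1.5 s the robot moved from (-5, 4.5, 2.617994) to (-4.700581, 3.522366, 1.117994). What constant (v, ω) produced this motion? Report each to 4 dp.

v = -0.7500, ω = -1.0000

Δθ = 1.117994 − 2.617994 = -1.500000
ω = Δθ/dt = -1.500000/1.5 = -1.0000
R = −Δy/(cos θ' − cos θ) = 0.7500
v = R·ω = 0.7500·-1.0000 = -0.7500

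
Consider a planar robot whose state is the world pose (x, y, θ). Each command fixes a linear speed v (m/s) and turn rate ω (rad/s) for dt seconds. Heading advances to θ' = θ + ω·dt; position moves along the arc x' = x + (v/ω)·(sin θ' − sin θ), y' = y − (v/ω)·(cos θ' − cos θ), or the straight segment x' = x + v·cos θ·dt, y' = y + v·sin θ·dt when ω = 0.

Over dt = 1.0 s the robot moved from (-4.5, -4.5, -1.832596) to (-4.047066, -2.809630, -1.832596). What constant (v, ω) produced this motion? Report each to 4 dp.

v = -1.7500, ω = 0.0000

Δθ = -1.832596 − -1.832596 = 0.000000
ω = Δθ/dt = 0.000000/1.0 = 0.0000
ω = 0 → v = (Δx·cos θ + Δy·sin θ)/dt = -1.7500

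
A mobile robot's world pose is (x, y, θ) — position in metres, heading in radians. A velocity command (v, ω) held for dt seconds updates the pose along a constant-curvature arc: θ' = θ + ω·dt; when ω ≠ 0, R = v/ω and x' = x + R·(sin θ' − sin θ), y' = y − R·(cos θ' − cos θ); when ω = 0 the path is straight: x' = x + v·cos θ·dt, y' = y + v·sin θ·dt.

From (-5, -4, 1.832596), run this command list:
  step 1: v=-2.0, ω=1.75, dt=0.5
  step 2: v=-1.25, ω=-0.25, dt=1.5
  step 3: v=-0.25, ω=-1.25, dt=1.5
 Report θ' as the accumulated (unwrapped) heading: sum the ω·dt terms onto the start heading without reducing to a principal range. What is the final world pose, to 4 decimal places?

(-2.9175, -6.1439, 0.4576)

step 1: θ'=2.7076 (R=-1.1429) → pose (-4.3767, -4.7411, 2.7076)
step 2: θ'=2.3326 (R=5.0000) → pose (-2.8612, -5.8265, 2.3326)
step 3: θ'=0.4576 (R=0.2000) → pose (-2.9175, -6.1439, 0.4576)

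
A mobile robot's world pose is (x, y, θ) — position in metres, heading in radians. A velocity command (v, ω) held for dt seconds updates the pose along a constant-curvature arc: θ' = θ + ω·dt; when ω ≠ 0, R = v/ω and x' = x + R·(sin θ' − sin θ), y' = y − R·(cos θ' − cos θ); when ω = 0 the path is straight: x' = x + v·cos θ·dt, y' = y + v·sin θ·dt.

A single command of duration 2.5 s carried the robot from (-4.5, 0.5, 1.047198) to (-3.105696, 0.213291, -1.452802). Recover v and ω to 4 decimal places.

Δθ = -1.452802 − 1.047198 = -2.500000
ω = Δθ/dt = -2.500000/2.5 = -1.0000
R = Δx/(sin θ' − sin θ) = -0.7500
v = R·ω = -0.7500·-1.0000 = 0.7500

v = 0.7500, ω = -1.0000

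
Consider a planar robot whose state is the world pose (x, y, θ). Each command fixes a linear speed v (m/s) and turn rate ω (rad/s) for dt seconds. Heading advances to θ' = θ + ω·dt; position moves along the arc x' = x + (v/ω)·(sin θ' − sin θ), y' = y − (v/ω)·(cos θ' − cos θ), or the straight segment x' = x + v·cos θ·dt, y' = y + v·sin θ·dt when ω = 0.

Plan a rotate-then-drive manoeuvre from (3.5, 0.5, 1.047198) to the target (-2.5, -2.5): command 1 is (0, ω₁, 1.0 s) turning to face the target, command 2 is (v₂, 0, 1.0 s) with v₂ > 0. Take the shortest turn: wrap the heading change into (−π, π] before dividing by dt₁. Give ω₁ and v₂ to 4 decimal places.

heading to target = atan2(-2.5−0.5, -2.5−3.5) = -2.6779
Δθ = wrap(-2.6779 − 1.0472) = 2.5580; ω₁ = Δθ/dt₁ = 2.5580
distance = √((-2.5−3.5)² + (-2.5−0.5)²) = 6.7082; v₂ = distance/dt₂ = 6.7082

ω₁ = 2.5580, v₂ = 6.7082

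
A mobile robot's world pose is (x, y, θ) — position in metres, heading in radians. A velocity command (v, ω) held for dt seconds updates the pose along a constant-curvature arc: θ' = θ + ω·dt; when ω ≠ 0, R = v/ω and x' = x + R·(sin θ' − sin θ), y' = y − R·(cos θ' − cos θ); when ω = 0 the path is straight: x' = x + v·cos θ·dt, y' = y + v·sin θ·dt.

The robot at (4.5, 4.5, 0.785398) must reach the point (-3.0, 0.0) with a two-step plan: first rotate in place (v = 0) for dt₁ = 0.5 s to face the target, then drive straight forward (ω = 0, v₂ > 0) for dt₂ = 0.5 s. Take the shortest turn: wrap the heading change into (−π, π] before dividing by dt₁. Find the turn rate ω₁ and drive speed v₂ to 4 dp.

ω₁ = 5.7932, v₂ = 17.4929

heading to target = atan2(0−4.5, -3−4.5) = -2.6012
Δθ = wrap(-2.6012 − 0.7854) = 2.8966; ω₁ = Δθ/dt₁ = 5.7932
distance = √((-3−4.5)² + (0−4.5)²) = 8.7464; v₂ = distance/dt₂ = 17.4929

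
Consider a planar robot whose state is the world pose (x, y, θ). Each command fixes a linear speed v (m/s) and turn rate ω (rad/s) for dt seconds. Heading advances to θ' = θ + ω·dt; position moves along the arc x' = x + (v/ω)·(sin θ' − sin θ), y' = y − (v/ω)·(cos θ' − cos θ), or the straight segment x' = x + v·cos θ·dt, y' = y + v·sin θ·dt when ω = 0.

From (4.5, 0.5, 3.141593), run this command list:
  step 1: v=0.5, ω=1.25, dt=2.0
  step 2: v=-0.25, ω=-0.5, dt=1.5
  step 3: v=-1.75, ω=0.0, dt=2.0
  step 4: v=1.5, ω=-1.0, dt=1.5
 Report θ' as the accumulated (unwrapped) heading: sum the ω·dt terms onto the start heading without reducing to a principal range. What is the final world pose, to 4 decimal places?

step 1: θ'=5.6416 (R=0.4000) → pose (4.2606, -0.2205, 5.6416)
step 2: θ'=4.8916 (R=0.5000) → pose (4.0679, 0.0910, 4.8916)
step 3: θ'=4.8916 (straight) → pose (3.4440, 3.5349, 4.8916)
step 4: θ'=3.3916 (R=-1.5000) → pose (2.3391, 1.8142, 3.3916)

(2.3391, 1.8142, 3.3916)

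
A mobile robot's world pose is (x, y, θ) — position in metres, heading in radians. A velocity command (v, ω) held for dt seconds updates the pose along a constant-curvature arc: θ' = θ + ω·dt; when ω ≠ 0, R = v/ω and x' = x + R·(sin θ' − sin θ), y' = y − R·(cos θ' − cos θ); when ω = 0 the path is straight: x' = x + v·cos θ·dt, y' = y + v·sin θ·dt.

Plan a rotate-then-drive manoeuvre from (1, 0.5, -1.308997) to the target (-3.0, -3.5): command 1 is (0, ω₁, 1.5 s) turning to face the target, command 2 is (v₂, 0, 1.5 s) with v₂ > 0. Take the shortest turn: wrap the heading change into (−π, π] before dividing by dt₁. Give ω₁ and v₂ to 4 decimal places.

ω₁ = -0.6981, v₂ = 3.7712

heading to target = atan2(-3.5−0.5, -3−1) = -2.3562
Δθ = wrap(-2.3562 − -1.3090) = -1.0472; ω₁ = Δθ/dt₁ = -0.6981
distance = √((-3−1)² + (-3.5−0.5)²) = 5.6569; v₂ = distance/dt₂ = 3.7712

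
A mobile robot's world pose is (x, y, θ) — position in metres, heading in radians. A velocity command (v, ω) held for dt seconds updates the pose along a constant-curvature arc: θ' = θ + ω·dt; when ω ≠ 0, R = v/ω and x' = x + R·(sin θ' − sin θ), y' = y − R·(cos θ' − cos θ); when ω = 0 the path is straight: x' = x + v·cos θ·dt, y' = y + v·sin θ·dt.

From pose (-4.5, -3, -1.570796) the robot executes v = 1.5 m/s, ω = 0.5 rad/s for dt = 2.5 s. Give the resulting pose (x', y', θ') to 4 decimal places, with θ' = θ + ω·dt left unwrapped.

(-2.4460, -5.8470, -0.3208)

θ' = -1.5708 + 0.5·2.5 = -0.3208
R = v/ω = 1.5/0.5 = 3.0000
x' = -4.5 + 3.0000·(sin -0.3208 − sin -1.5708) = -2.4460
y' = -3 − 3.0000·(cos -0.3208 − cos -1.5708) = -5.8470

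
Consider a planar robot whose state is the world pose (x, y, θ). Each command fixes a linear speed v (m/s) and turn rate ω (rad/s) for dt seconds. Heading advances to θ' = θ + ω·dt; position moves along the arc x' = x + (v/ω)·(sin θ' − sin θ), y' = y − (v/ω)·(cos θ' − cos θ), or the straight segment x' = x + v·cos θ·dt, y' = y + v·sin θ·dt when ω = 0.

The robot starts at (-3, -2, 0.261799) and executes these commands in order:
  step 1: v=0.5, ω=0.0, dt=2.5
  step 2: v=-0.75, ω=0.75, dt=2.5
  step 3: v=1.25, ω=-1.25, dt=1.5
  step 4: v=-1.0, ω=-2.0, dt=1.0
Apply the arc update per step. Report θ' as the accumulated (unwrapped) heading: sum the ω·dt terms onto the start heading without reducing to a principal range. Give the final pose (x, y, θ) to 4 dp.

(-2.4150, -1.1102, -1.7382)

step 1: θ'=0.2618 (straight) → pose (-1.7926, -1.6765, 0.2618)
step 2: θ'=2.1368 (R=-1.0000) → pose (-2.3778, -3.1787, 2.1368)
step 3: θ'=0.2618 (R=-1.0000) → pose (-1.7926, -1.6765, 0.2618)
step 4: θ'=-1.7382 (R=0.5000) → pose (-2.4150, -1.1102, -1.7382)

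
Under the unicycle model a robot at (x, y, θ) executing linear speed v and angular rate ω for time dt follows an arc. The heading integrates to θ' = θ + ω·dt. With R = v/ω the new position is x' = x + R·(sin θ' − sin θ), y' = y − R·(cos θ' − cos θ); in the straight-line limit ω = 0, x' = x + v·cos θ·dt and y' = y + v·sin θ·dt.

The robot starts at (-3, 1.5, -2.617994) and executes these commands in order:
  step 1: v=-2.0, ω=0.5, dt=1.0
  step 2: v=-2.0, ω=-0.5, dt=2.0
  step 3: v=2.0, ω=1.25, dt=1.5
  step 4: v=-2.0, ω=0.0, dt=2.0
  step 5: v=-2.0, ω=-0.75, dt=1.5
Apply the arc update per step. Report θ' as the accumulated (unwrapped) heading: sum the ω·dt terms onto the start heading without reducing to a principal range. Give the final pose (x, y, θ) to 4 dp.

(-0.3660, 9.2392, -2.3680)

step 1: θ'=-2.1180 (R=-4.0000) → pose (-1.5841, 2.8829, -2.1180)
step 2: θ'=-3.1180 (R=4.0000) → pose (1.7375, 4.8006, -3.1180)
step 3: θ'=-1.2430 (R=1.6000) → pose (0.2605, 2.6859, -1.2430)
step 4: θ'=-1.2430 (straight) → pose (-1.0274, 6.4729, -1.2430)
step 5: θ'=-2.3680 (R=2.6667) → pose (-0.3660, 9.2392, -2.3680)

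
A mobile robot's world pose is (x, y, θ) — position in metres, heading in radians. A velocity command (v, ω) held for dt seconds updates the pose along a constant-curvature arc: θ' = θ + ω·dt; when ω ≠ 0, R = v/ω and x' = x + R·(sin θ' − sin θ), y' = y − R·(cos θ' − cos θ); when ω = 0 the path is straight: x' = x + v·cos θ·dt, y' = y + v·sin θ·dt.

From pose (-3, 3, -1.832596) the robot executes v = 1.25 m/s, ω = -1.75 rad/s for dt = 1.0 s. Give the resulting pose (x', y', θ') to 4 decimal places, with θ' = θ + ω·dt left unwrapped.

(-3.9948, 2.5389, -3.5826)

θ' = -1.8326 + -1.75·1.0 = -3.5826
R = v/ω = 1.25/-1.75 = -0.7143
x' = -3 + -0.7143·(sin -3.5826 − sin -1.8326) = -3.9948
y' = 3 − -0.7143·(cos -3.5826 − cos -1.8326) = 2.5389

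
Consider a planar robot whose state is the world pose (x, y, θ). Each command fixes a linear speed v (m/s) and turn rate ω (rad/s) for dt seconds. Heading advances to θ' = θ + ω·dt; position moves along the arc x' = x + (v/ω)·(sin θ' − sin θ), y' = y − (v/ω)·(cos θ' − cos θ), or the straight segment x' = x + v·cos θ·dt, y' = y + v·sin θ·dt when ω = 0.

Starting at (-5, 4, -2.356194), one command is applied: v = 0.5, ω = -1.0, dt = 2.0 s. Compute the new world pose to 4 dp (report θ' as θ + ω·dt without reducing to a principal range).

θ' = -2.3562 + -1.0·2.0 = -4.3562
R = v/ω = 0.5/-1.0 = -0.5000
x' = -5 + -0.5000·(sin -4.3562 − sin -2.3562) = -5.8222
y' = 4 − -0.5000·(cos -4.3562 − cos -2.3562) = 4.1792

(-5.8222, 4.1792, -4.3562)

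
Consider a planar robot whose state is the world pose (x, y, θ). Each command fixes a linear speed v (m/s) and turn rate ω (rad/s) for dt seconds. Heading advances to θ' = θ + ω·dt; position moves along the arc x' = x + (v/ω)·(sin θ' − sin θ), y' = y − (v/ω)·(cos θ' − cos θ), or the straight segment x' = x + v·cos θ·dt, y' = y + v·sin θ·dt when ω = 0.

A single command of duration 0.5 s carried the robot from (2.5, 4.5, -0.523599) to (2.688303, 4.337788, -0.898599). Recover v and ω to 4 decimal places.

v = 0.5000, ω = -0.7500

Δθ = -0.898599 − -0.523599 = -0.375000
ω = Δθ/dt = -0.375000/0.5 = -0.7500
R = Δx/(sin θ' − sin θ) = -0.6667
v = R·ω = -0.6667·-0.7500 = 0.5000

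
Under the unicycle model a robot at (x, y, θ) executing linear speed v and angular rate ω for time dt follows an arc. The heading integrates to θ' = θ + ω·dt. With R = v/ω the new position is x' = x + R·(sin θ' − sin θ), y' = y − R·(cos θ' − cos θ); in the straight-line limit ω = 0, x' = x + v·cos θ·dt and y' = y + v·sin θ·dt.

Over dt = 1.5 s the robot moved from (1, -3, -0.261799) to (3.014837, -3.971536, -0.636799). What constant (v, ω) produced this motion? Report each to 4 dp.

v = 1.5000, ω = -0.2500

Δθ = -0.636799 − -0.261799 = -0.375000
ω = Δθ/dt = -0.375000/1.5 = -0.2500
R = Δx/(sin θ' − sin θ) = -6.0000
v = R·ω = -6.0000·-0.2500 = 1.5000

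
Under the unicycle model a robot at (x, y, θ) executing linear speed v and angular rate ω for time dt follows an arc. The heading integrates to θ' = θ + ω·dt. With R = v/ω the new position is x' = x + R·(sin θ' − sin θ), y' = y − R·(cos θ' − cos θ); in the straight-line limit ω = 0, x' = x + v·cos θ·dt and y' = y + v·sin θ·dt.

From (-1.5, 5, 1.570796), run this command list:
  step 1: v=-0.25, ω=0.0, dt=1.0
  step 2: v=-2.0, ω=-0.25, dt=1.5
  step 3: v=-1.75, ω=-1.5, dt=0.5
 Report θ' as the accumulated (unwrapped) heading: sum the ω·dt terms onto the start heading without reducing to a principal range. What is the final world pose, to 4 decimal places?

(-2.6385, 1.1945, 0.4458)

step 1: θ'=1.5708 (straight) → pose (-1.5000, 4.7500, 1.5708)
step 2: θ'=1.1958 (R=8.0000) → pose (-2.0559, 1.8198, 1.1958)
step 3: θ'=0.4458 (R=1.1667) → pose (-2.6385, 1.1945, 0.4458)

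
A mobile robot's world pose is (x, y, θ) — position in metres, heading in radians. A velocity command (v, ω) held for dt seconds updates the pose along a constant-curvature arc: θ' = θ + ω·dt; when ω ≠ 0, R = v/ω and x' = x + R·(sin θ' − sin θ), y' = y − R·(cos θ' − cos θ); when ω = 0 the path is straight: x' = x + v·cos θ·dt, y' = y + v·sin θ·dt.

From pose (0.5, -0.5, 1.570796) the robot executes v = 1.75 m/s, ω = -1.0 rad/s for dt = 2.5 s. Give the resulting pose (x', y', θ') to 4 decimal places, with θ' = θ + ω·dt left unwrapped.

(3.6520, 0.5473, -0.9292)

θ' = 1.5708 + -1.0·2.5 = -0.9292
R = v/ω = 1.75/-1.0 = -1.7500
x' = 0.5 + -1.7500·(sin -0.9292 − sin 1.5708) = 3.6520
y' = -0.5 − -1.7500·(cos -0.9292 − cos 1.5708) = 0.5473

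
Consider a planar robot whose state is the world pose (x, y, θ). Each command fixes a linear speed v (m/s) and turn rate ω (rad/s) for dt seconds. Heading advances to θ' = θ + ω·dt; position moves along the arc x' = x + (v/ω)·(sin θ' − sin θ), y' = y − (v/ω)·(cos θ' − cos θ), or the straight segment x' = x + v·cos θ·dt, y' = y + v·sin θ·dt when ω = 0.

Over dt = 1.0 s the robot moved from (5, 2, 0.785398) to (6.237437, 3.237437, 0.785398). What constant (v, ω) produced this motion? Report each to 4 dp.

Δθ = 0.785398 − 0.785398 = 0.000000
ω = Δθ/dt = 0.000000/1.0 = 0.0000
ω = 0 → v = (Δx·cos θ + Δy·sin θ)/dt = 1.7500

v = 1.7500, ω = 0.0000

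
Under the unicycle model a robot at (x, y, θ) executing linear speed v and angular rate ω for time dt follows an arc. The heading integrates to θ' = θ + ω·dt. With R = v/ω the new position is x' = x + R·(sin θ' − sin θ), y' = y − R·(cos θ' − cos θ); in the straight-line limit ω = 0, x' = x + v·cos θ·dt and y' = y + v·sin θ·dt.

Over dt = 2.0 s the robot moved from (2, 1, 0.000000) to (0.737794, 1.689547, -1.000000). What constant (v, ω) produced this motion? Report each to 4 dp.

v = -0.7500, ω = -0.5000

Δθ = -1.000000 − 0.000000 = -1.000000
ω = Δθ/dt = -1.000000/2.0 = -0.5000
R = Δx/(sin θ' − sin θ) = 1.5000
v = R·ω = 1.5000·-0.5000 = -0.7500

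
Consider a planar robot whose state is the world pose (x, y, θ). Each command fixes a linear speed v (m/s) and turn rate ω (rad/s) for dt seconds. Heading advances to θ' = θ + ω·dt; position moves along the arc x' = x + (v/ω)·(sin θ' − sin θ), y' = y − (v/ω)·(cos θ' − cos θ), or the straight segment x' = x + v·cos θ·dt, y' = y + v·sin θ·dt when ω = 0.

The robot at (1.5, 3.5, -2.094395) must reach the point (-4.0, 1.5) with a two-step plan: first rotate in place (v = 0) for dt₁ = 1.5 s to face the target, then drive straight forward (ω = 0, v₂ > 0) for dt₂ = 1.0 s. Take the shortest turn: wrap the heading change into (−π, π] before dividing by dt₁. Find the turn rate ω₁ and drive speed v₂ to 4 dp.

heading to target = atan2(1.5−3.5, -4−1.5) = -2.7928
Δθ = wrap(-2.7928 − -2.0944) = -0.6984; ω₁ = Δθ/dt₁ = -0.4656
distance = √((-4−1.5)² + (1.5−3.5)²) = 5.8523; v₂ = distance/dt₂ = 5.8523

ω₁ = -0.4656, v₂ = 5.8523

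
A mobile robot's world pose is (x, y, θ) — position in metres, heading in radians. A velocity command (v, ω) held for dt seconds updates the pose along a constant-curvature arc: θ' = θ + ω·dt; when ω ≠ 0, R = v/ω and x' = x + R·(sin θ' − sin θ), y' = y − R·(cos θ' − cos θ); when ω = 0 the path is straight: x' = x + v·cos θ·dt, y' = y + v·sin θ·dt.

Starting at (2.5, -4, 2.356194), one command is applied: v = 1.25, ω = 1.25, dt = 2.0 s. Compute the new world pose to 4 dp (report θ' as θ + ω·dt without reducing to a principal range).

(0.8032, -4.8504, 4.8562)

θ' = 2.3562 + 1.25·2.0 = 4.8562
R = v/ω = 1.25/1.25 = 1.0000
x' = 2.5 + 1.0000·(sin 4.8562 − sin 2.3562) = 0.8032
y' = -4 − 1.0000·(cos 4.8562 − cos 2.3562) = -4.8504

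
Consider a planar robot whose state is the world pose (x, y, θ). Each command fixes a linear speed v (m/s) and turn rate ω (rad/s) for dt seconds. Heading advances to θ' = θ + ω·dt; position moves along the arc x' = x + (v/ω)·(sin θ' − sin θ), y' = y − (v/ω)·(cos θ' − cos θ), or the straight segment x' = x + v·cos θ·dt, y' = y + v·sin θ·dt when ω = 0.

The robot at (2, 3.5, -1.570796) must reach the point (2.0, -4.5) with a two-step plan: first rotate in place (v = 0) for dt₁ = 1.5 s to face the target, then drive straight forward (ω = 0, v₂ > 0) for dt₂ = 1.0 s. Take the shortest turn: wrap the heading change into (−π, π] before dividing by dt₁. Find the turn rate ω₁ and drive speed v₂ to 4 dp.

ω₁ = 0.0000, v₂ = 8.0000

heading to target = atan2(-4.5−3.5, 2−2) = -1.5708
Δθ = wrap(-1.5708 − -1.5708) = 0.0000; ω₁ = Δθ/dt₁ = 0.0000
distance = √((2−2)² + (-4.5−3.5)²) = 8.0000; v₂ = distance/dt₂ = 8.0000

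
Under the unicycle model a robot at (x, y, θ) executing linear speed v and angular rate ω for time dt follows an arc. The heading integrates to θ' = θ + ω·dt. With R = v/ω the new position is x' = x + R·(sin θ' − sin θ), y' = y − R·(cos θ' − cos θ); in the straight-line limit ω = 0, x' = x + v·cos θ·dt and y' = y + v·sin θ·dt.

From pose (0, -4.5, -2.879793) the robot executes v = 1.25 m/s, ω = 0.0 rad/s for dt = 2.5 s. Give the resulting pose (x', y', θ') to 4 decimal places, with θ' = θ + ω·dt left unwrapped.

θ' = -2.8798 + 0.0·2.5 = -2.8798
ω = 0 → straight: x' = 0 + 1.25·cos(-2.8798)·2.5 = -3.0185
y' = -4.5 + 1.25·sin(-2.8798)·2.5 = -5.3088

(-3.0185, -5.3088, -2.8798)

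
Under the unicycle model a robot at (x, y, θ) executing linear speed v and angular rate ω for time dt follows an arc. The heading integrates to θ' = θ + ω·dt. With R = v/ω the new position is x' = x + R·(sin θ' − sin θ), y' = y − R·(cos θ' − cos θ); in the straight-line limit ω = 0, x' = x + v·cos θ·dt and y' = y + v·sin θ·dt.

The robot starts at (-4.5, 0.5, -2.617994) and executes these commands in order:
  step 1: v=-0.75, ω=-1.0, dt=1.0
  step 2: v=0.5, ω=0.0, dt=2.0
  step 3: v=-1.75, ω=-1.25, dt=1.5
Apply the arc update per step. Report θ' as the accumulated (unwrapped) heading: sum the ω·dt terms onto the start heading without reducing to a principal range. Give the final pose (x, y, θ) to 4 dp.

step 1: θ'=-3.6180 (R=0.7500) → pose (-3.7811, 0.5170, -3.6180)
step 2: θ'=-3.6180 (straight) → pose (-4.6697, 0.9756, -3.6180)
step 3: θ'=-5.4930 (R=1.4000) → pose (-4.3170, -1.2538, -5.4930)

(-4.3170, -1.2538, -5.4930)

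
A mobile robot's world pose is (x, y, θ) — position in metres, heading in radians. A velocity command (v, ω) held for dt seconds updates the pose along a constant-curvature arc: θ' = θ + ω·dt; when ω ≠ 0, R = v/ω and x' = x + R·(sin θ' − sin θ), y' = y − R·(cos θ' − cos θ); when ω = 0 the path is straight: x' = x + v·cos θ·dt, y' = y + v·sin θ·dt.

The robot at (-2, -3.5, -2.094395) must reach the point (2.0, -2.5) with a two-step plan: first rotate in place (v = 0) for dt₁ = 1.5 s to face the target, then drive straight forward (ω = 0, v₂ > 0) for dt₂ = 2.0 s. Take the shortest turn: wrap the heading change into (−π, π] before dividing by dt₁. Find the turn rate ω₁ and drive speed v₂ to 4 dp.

heading to target = atan2(-2.5−-3.5, 2−-2) = 0.2450
Δθ = wrap(0.2450 − -2.0944) = 2.3394; ω₁ = Δθ/dt₁ = 1.5596
distance = √((2−-2)² + (-2.5−-3.5)²) = 4.1231; v₂ = distance/dt₂ = 2.0616

ω₁ = 1.5596, v₂ = 2.0616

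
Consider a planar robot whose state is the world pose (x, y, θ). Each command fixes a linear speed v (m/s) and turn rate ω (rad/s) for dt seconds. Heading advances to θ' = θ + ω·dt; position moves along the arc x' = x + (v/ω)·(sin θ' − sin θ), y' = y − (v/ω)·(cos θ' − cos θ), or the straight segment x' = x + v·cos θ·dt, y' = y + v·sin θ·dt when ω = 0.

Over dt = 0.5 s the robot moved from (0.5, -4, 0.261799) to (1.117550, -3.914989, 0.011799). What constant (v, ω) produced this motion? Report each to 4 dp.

v = 1.2500, ω = -0.5000

Δθ = 0.011799 − 0.261799 = -0.250000
ω = Δθ/dt = -0.250000/0.5 = -0.5000
R = Δx/(sin θ' − sin θ) = -2.5000
v = R·ω = -2.5000·-0.5000 = 1.2500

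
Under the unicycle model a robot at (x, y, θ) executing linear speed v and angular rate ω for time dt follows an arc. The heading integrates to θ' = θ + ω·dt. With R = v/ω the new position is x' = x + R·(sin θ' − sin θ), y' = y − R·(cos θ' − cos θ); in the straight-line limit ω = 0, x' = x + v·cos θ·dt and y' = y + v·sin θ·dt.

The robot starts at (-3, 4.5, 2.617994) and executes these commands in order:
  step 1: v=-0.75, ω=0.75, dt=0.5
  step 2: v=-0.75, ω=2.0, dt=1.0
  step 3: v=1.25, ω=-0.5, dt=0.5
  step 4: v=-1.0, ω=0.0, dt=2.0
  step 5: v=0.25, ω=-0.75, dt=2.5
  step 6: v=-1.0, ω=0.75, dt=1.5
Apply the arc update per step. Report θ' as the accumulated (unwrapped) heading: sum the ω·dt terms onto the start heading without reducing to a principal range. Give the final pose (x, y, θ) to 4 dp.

step 1: θ'=2.9930 (R=-1.0000) → pose (-2.6481, 4.3770, 2.9930)
step 2: θ'=4.9930 (R=-0.3750) → pose (-2.2322, 4.8518, 4.9930)
step 3: θ'=4.7430 (R=-2.5000) → pose (-2.1356, 4.2359, 4.7430)
step 4: θ'=4.7430 (straight) → pose (-2.1968, 6.2350, 4.7430)
step 5: θ'=2.8680 (R=-0.3333) → pose (-2.6200, 5.9039, 2.8680)
step 6: θ'=3.9930 (R=-1.3333) → pose (-1.2568, 6.3090, 3.9930)

(-1.2568, 6.3090, 3.9930)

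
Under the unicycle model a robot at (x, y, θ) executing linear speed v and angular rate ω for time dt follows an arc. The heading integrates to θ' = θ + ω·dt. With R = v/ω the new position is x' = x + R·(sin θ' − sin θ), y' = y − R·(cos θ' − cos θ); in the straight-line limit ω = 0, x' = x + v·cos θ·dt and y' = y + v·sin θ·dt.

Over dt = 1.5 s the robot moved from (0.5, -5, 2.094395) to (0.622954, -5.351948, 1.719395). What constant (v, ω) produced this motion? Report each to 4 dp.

v = -0.2500, ω = -0.2500

Δθ = 1.719395 − 2.094395 = -0.375000
ω = Δθ/dt = -0.375000/1.5 = -0.2500
R = −Δy/(cos θ' − cos θ) = 1.0000
v = R·ω = 1.0000·-0.2500 = -0.2500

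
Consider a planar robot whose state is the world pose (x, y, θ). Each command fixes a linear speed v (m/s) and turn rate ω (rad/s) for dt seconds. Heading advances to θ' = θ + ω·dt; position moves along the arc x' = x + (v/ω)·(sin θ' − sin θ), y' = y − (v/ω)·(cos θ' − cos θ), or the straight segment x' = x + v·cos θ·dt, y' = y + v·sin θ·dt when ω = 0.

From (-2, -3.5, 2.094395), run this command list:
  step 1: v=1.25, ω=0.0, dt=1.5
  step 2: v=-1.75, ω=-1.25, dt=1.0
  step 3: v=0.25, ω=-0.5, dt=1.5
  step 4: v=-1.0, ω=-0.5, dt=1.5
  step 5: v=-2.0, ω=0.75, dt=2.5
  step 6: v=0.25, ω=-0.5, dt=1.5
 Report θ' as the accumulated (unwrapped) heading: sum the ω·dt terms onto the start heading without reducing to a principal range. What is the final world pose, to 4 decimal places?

(-8.0706, -3.8567, 0.4694)

step 1: θ'=2.0944 (straight) → pose (-2.9375, -1.8762, 2.0944)
step 2: θ'=0.8444 (R=1.4000) → pose (-3.1033, -3.5061, 0.8444)
step 3: θ'=0.0944 (R=-0.5000) → pose (-2.7767, -3.3404, 0.0944)
step 4: θ'=-0.6556 (R=2.0000) → pose (-4.1845, -2.9346, -0.6556)
step 5: θ'=1.2194 (R=-2.6667) → pose (-8.3139, -4.1305, 1.2194)
step 6: θ'=0.4694 (R=-0.5000) → pose (-8.0706, -3.8567, 0.4694)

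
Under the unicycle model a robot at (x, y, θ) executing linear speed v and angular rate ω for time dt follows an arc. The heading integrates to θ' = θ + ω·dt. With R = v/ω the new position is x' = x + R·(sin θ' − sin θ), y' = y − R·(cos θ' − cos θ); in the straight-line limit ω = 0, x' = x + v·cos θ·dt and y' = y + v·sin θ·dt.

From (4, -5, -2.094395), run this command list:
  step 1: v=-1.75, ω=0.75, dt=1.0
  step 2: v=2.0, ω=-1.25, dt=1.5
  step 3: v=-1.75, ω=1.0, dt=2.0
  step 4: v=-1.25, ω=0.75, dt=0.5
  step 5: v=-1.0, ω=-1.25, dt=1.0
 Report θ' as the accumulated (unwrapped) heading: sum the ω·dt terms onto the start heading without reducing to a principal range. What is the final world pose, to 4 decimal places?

(3.9350, -1.4522, -2.0944)

step 1: θ'=-1.3444 (R=-2.3333) → pose (4.2531, -3.3096, -1.3444)
step 2: θ'=-3.2194 (R=-1.6000) → pose (2.5695, -5.2639, -3.2194)
step 3: θ'=-1.2194 (R=-1.7500) → pose (4.3486, -2.9168, -1.2194)
step 4: θ'=-0.8444 (R=-1.6667) → pose (4.0297, -2.3835, -0.8444)
step 5: θ'=-2.0944 (R=0.8000) → pose (3.9350, -1.4522, -2.0944)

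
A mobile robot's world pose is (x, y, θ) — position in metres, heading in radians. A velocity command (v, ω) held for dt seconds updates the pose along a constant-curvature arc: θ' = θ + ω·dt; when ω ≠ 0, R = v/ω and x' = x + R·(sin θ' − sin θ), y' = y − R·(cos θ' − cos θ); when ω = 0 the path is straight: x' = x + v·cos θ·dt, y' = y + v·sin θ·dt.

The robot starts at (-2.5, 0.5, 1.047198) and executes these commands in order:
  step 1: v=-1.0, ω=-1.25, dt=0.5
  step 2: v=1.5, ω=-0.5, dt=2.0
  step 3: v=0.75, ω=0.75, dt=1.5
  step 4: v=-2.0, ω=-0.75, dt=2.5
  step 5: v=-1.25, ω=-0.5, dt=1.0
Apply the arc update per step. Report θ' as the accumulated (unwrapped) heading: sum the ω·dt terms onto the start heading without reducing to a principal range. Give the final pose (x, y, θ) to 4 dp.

step 1: θ'=0.4222 (R=0.8000) → pose (-2.8650, 0.1702, 0.4222)
step 2: θ'=-0.5778 (R=-3.0000) → pose (0.0028, -0.0533, -0.5778)
step 3: θ'=0.5472 (R=1.0000) → pose (1.0693, -0.0696, 0.5472)
step 4: θ'=-1.3278 (R=2.6667) → pose (-2.9065, 1.5660, -1.3278)
step 5: θ'=-1.8278 (R=2.5000) → pose (-2.8978, 2.8030, -1.8278)

(-2.8978, 2.8030, -1.8278)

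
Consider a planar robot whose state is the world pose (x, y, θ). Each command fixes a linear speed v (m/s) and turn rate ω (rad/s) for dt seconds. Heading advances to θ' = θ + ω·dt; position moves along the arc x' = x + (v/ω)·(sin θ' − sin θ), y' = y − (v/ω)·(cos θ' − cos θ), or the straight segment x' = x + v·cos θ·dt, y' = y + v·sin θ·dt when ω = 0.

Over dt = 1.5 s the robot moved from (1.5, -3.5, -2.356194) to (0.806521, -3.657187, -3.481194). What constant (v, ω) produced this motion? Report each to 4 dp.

Δθ = -3.481194 − -2.356194 = -1.125000
ω = Δθ/dt = -1.125000/1.5 = -0.7500
R = Δx/(sin θ' − sin θ) = -0.6667
v = R·ω = -0.6667·-0.7500 = 0.5000

v = 0.5000, ω = -0.7500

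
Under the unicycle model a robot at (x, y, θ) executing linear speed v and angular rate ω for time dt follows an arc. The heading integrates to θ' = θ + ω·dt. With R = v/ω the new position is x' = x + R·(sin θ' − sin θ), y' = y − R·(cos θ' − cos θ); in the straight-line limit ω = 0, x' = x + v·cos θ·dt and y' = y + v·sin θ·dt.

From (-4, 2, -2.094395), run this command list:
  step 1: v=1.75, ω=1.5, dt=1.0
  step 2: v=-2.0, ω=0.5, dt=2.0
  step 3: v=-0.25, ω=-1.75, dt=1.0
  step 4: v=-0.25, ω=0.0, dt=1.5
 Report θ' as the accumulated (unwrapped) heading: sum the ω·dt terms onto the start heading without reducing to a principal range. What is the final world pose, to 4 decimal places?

(-7.7411, 1.2762, -1.3444)

step 1: θ'=-0.5944 (R=1.1667) → pose (-3.6430, 0.4501, -0.5944)
step 2: θ'=0.4056 (R=-4.0000) → pose (-7.4613, 0.8116, 0.4056)
step 3: θ'=-1.3444 (R=0.1429) → pose (-7.6569, 0.9108, -1.3444)
step 4: θ'=-1.3444 (straight) → pose (-7.7411, 1.2762, -1.3444)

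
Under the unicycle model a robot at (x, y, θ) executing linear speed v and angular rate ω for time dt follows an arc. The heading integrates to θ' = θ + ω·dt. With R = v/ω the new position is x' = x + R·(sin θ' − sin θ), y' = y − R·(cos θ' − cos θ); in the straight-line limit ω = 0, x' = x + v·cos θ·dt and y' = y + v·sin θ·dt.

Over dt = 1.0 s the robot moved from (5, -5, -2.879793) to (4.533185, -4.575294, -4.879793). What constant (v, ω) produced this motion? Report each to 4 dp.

Δθ = -4.879793 − -2.879793 = -2.000000
ω = Δθ/dt = -2.000000/1.0 = -2.0000
R = Δx/(sin θ' − sin θ) = -0.3750
v = R·ω = -0.3750·-2.0000 = 0.7500

v = 0.7500, ω = -2.0000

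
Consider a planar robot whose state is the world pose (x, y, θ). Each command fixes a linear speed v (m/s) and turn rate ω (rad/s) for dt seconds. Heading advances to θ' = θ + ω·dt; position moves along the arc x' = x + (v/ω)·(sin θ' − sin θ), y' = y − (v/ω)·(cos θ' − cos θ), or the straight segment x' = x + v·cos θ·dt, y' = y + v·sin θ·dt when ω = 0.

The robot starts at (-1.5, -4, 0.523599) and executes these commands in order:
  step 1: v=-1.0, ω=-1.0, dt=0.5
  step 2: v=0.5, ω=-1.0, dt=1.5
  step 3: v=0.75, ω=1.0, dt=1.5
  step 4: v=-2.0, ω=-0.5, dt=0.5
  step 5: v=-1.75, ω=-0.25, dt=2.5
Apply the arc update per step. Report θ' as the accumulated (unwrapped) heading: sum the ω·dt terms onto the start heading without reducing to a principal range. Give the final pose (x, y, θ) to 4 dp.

(-5.3889, -2.9557, -0.8514)

step 1: θ'=0.0236 (R=1.0000) → pose (-1.9764, -4.1337, 0.0236)
step 2: θ'=-1.4764 (R=-0.5000) → pose (-1.4668, -4.5864, -1.4764)
step 3: θ'=0.0236 (R=0.7500) → pose (-0.7025, -5.2655, 0.0236)
step 4: θ'=-0.2264 (R=4.0000) → pose (-1.6947, -5.1646, -0.2264)
step 5: θ'=-0.8514 (R=7.0000) → pose (-5.3889, -2.9557, -0.8514)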